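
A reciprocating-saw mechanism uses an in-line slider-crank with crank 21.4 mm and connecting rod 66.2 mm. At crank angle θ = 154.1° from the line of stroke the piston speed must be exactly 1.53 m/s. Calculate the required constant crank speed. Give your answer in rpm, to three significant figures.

For an in-line slider-crank, |v_piston| = rω|sinθ|·[1 + r cosθ/√(L² − r² sin²θ)].
With r = 0.0214 m, L = 0.0662 m, θ = 154.1°: the bracketed kinematic factor |dx/dθ| = 0.0066018 m.
ω = v/|dx/dθ| = 1.53/0.0066018 = 231.75 rad/s.
N = 60ω/(2π) = 2213.1 rpm.

2210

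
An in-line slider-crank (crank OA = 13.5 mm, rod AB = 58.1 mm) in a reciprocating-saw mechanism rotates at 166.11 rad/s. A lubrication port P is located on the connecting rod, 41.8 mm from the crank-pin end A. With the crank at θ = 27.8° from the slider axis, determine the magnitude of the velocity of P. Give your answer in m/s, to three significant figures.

ω = 166.1 rad/s.  Crank-pin speed |V_A| = rω = 2.2425 m/s, perpendicular to OA.
Rod angle: sinφ = −(r/L) sinθ ⇒ φ = -6.221°; ω_rod = −rω cosθ/√(L²−r²sin²θ) = -34.344 rad/s.
V_P = V_A + ω_rod × AP, with AP = 0.0418 m along the rod.
Components: V_Px = −rω sinθ − a·ω_rod·sinφ = -1.2014 m/s;  V_Py = rω cosθ + a·ω_rod·cosφ = +0.55652 m/s.
|V_P| = √(V_Px² + V_Py²) = 1.3241 m/s.

1.32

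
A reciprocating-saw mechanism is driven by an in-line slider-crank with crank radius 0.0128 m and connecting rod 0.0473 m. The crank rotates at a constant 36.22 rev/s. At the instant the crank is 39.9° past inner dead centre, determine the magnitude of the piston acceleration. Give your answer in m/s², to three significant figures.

ω = 2π·36.2 = 227.6 rad/s
x(θ) = r cosθ + √(L² − r² sin²θ); with ω constant, a = ω²·d²x/dθ².
d²x/dθ² = −r cosθ − r²(cos2θ)/√u − r⁴ sin²2θ/(4u^{3/2}),  u = L² − r² sin²θ = 0.00216988 m².
Substituting r = 0.0128 m, L = 0.0473 m, θ = 39.9°: d²x/dθ² = -0.010507 m.
a = ω²·d²x/dθ² = (227.6)²·(-0.010507) = -544.16 m/s²;  |a| = 544.16 m/s².

544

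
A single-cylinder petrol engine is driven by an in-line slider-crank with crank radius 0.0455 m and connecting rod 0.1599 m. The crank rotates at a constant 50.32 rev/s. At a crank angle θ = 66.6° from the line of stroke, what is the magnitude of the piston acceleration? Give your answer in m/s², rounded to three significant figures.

904

ω = 2π·50.3 = 316.2 rad/s
x(θ) = r cosθ + √(L² − r² sin²θ); with ω constant, a = ω²·d²x/dθ².
d²x/dθ² = −r cosθ − r²(cos2θ)/√u − r⁴ sin²2θ/(4u^{3/2}),  u = L² − r² sin²θ = 0.0238243 m².
Substituting r = 0.0455 m, L = 0.1599 m, θ = 66.6°: d²x/dθ² = -0.0090435 m.
a = ω²·d²x/dθ² = (316.2)²·(-0.0090435) = -904.02 m/s²;  |a| = 904.02 m/s².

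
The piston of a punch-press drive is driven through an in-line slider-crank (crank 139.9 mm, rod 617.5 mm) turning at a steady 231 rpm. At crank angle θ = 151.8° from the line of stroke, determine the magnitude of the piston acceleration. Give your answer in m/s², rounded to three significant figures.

ω = 2π·231/60 = 24.19 rad/s
x(θ) = r cosθ + √(L² − r² sin²θ); with ω constant, a = ω²·d²x/dθ².
d²x/dθ² = −r cosθ − r²(cos2θ)/√u − r⁴ sin²2θ/(4u^{3/2}),  u = L² − r² sin²θ = 0.376936 m².
Substituting r = 0.1399 m, L = 0.6175 m, θ = 151.8°: d²x/dθ² = +0.10537 m.
a = ω²·d²x/dθ² = (24.19)²·(+0.10537) = +61.657 m/s²;  |a| = 61.657 m/s².

61.7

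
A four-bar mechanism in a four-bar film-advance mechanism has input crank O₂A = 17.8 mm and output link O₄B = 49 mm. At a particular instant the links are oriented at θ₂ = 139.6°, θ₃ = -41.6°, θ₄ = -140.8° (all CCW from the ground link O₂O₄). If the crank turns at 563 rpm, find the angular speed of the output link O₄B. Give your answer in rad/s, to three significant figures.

ω₂ = 58.96 rad/s (from 563 rpm).
Differentiating the loop-closure r₂e^{iθ₂}+r₃e^{iθ₃}=r₁+r₄e^{iθ₄} gives r₂ω₂e^{iθ₂}+r₃ω₃e^{iθ₃}=r₄ω₄e^{iθ₄}.
Eliminating the other unknown: ω₄ = r₂ω₂ sin(θ₂−θ₃) / [r₄ sin(θ₄−θ₃)].
Numerator sine = -0.02094; denominator sine = -0.98714.
Result = 0.0178·58.96·(-0.02094) / (0.049·(-0.98714)) = +0.45437 rad/s; magnitude 0.45437 rad/s.

0.454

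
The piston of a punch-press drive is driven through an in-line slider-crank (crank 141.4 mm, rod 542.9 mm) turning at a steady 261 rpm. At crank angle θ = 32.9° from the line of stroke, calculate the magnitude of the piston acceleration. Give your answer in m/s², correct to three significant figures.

100

ω = 2π·261/60 = 27.33 rad/s
x(θ) = r cosθ + √(L² − r² sin²θ); with ω constant, a = ω²·d²x/dθ².
d²x/dθ² = −r cosθ − r²(cos2θ)/√u − r⁴ sin²2θ/(4u^{3/2}),  u = L² − r² sin²θ = 0.288841 m².
Substituting r = 0.1414 m, L = 0.5429 m, θ = 32.9°: d²x/dθ² = -0.13451 m.
a = ω²·d²x/dθ² = (27.33)²·(-0.13451) = -100.48 m/s²;  |a| = 100.48 m/s².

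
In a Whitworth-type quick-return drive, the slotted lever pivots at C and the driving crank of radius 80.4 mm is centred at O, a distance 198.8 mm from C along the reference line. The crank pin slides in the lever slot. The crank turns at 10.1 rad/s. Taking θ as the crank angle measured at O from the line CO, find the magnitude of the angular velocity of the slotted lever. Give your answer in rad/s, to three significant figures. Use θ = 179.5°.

6.86

ω = 10.1 rad/s
Crank pin A relative to C: A = (d + r cosθ, r sinθ); lever angle φ = atan2(r sinθ, d + r cosθ).
Differentiating tanφ: φ̇ = rω(d cosθ + r)/(d² + r² + 2dr cosθ).
d² + r² + 2dr cosθ = |CA|² = 0.0140198 m²;  d cosθ + r = -0.11839 m.
|ω_lever| = |0.0804·10.1·-0.11839| / 0.0140198 = 6.8574 rad/s.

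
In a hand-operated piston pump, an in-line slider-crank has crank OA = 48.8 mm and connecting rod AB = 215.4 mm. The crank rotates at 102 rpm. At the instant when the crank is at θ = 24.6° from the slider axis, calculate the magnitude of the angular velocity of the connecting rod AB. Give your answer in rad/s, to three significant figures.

2.21

ω = 10.68 rad/s (converted from 102 rpm).
The rod makes angle φ with the slider axis where L sinφ = r sinθ; differentiating, L cosφ·φ̇ = r ω cosθ.
L cosφ = √(L² − r² sin²θ) = 0.21444 m.
|ω_rod| = r ω |cosθ| / √(L² − r² sin²θ) = 0.0488·10.68·0.90924/0.21444 = 2.2101 rad/s.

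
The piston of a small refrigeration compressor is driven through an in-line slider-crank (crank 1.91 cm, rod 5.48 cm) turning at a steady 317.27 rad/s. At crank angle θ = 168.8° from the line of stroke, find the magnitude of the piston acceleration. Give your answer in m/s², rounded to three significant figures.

1260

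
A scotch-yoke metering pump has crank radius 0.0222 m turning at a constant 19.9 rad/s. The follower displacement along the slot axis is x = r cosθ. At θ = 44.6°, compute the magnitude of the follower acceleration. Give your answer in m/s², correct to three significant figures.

6.26

ω = 19.9 rad/s
x = r cosθ ⇒ ẍ = −rω² cosθ (ω constant).
|a| = rω²|cosθ| = 0.0222·(19.9)²·|cos 44.6°| = 6.2597 m/s².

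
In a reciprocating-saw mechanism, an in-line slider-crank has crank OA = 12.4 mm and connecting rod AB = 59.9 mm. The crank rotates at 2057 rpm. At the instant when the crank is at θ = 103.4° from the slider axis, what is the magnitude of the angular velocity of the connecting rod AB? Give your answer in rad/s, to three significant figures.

ω = 215.4 rad/s (converted from 2057 rpm).
The rod makes angle φ with the slider axis where L sinφ = r sinθ; differentiating, L cosφ·φ̇ = r ω cosθ.
L cosφ = √(L² − r² sin²θ) = 0.058673 m.
|ω_rod| = r ω |cosθ| / √(L² − r² sin²θ) = 0.0124·215.4·0.23175/0.058673 = 10.55 rad/s.

10.6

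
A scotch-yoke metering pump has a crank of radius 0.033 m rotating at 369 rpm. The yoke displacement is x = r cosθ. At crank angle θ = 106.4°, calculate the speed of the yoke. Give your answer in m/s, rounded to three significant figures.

ω = 38.64 rad/s (from 369 rpm).
x = r cosθ ⇒ ẋ = −rω sinθ.
|v| = rω|sinθ| = 0.033·38.64·|sin 106.4°| = 1.2233 m/s.

1.22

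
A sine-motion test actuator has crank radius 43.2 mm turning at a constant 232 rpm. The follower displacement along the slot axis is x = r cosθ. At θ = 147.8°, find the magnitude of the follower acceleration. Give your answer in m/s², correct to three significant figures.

21.6

ω = 24.29 rad/s (from 232 rpm).
x = r cosθ ⇒ ẍ = −rω² cosθ (ω constant).
|a| = rω²|cosθ| = 0.0432·(24.29)²·|cos 147.8°| = 21.577 m/s².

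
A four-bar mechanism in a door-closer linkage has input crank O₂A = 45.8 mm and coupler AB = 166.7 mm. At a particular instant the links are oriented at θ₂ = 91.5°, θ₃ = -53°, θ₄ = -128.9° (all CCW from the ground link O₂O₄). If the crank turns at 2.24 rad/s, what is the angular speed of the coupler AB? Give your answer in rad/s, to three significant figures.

ω₂ = 2.24 rad/s
Differentiating the loop-closure r₂e^{iθ₂}+r₃e^{iθ₃}=r₁+r₄e^{iθ₄} gives r₂ω₂e^{iθ₂}+r₃ω₃e^{iθ₃}=r₄ω₄e^{iθ₄}.
Eliminating the other unknown: ω₃ = r₂ω₂ sin(θ₄−θ₂) / [r₃ sin(θ₃−θ₄)].
Numerator sine = +0.64812; denominator sine = +0.96987.
Result = 0.0458·2.24·(+0.64812) / (0.1667·(+0.96987)) = +0.41126 rad/s; magnitude 0.41126 rad/s.

0.411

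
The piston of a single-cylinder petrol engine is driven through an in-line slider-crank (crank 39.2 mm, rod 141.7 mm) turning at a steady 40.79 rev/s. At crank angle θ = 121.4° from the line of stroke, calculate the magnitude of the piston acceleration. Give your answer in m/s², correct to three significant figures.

ω = 2π·40.8 = 256.3 rad/s
x(θ) = r cosθ + √(L² − r² sin²θ); with ω constant, a = ω²·d²x/dθ².
d²x/dθ² = −r cosθ − r²(cos2θ)/√u − r⁴ sin²2θ/(4u^{3/2}),  u = L² − r² sin²θ = 0.0189594 m².
Substituting r = 0.0392 m, L = 0.1417 m, θ = 121.4°: d²x/dθ² = +0.025346 m.
a = ω²·d²x/dθ² = (256.3)²·(+0.025346) = +1664.8 m/s²;  |a| = 1664.8 m/s².

1660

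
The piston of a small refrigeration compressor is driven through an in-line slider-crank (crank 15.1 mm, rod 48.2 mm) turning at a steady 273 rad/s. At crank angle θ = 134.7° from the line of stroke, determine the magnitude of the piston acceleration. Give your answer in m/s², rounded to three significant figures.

786

ω = 273 rad/s
x(θ) = r cosθ + √(L² − r² sin²θ); with ω constant, a = ω²·d²x/dθ².
d²x/dθ² = −r cosθ − r²(cos2θ)/√u − r⁴ sin²2θ/(4u^{3/2}),  u = L² − r² sin²θ = 0.00220804 m².
Substituting r = 0.0151 m, L = 0.0482 m, θ = 134.7°: d²x/dθ² = +0.010547 m.
a = ω²·d²x/dθ² = (273)²·(+0.010547) = +786.04 m/s²;  |a| = 786.04 m/s².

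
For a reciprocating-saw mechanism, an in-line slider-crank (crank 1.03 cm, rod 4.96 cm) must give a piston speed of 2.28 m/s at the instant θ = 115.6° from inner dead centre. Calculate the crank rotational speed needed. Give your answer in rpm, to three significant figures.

For an in-line slider-crank, |v_piston| = rω|sinθ|·[1 + r cosθ/√(L² − r² sin²θ)].
With r = 0.0103 m, L = 0.0496 m, θ = 115.6°: the bracketed kinematic factor |dx/dθ| = 0.0084404 m.
ω = v/|dx/dθ| = 2.28/0.0084404 = 270.13 rad/s.
N = 60ω/(2π) = 2579.5 rpm.

2580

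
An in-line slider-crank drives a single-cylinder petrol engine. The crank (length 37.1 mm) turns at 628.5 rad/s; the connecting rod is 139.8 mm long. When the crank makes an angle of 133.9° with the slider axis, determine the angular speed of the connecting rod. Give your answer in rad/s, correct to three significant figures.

118

ω = 628.5 rad/s
The rod makes angle φ with the slider axis where L sinφ = r sinθ; differentiating, L cosφ·φ̇ = r ω cosθ.
L cosφ = √(L² − r² sin²θ) = 0.13722 m.
|ω_rod| = r ω |cosθ| / √(L² − r² sin²θ) = 0.0371·628.5·0.69340/0.13722 = 117.83 rad/s.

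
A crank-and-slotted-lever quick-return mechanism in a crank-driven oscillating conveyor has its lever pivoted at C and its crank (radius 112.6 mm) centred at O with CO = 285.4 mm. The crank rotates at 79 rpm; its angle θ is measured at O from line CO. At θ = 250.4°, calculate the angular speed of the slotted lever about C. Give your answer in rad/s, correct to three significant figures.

0.216

ω = 8.273 rad/s (from 79 rpm).
Crank pin A relative to C: A = (d + r cosθ, r sinθ); lever angle φ = atan2(r sinθ, d + r cosθ).
Differentiating tanφ: φ̇ = rω(d cosθ + r)/(d² + r² + 2dr cosθ).
d² + r² + 2dr cosθ = |CA|² = 0.0725717 m²;  d cosθ + r = +0.016862 m.
|ω_lever| = |0.1126·8.273·+0.016862| / 0.0725717 = 0.21644 rad/s.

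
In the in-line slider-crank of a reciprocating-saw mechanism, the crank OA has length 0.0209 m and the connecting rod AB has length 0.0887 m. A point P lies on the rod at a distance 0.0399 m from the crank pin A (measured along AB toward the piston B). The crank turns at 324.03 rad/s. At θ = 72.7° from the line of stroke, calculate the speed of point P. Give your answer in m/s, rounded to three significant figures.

6.77

ω = 324 rad/s.  Crank-pin speed |V_A| = rω = 6.7722 m/s, perpendicular to OA.
Rod angle: sinφ = −(r/L) sinθ ⇒ φ = -13.001°; ω_rod = −rω cosθ/√(L²−r²sin²θ) = -23.302 rad/s.
V_P = V_A + ω_rod × AP, with AP = 0.0399 m along the rod.
Components: V_Px = −rω sinθ − a·ω_rod·sinφ = -6.675 m/s;  V_Py = rω cosθ + a·ω_rod·cosφ = +1.108 m/s.
|V_P| = √(V_Px² + V_Py²) = 6.7663 m/s.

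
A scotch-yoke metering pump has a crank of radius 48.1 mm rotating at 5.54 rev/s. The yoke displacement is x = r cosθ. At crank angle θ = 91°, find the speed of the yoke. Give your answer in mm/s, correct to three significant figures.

1670

ω = 34.81 rad/s (from 5.54 rev/s).
x = r cosθ ⇒ ẋ = −rω sinθ.
|v| = rω|sinθ| = 0.0481·34.81·|sin 91°| = 1.6741 m/s = 1674.1 mm/s.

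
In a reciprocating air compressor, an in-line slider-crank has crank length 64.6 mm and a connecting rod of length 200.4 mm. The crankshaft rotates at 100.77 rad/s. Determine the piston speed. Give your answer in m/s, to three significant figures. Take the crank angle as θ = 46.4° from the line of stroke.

5.79

ω = 100.8 rad/s
For an in-line slider-crank, x = r cosθ + √(L² − r² sin²θ), so v = −rω sinθ·[1 + r cosθ/√(L² − r² sin²θ)].
With r = 0.0646 m, L = 0.2004 m, θ = 46.4°: √(L² − r² sin²θ) = 0.19486 m.
v = −0.0646·100.8·0.72417·[1 + 0.0646·0.68962/0.19486] = -5.7919 m/s.
|v| = 5.7919 m/s.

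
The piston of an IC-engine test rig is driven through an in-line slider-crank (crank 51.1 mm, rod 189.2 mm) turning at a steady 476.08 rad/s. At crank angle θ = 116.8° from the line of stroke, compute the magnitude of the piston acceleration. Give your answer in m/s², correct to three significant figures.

ω = 476.1 rad/s
x(θ) = r cosθ + √(L² − r² sin²θ); with ω constant, a = ω²·d²x/dθ².
d²x/dθ² = −r cosθ − r²(cos2θ)/√u − r⁴ sin²2θ/(4u^{3/2}),  u = L² − r² sin²θ = 0.0337163 m².
Substituting r = 0.0511 m, L = 0.1892 m, θ = 116.8°: d²x/dθ² = +0.0313 m.
a = ω²·d²x/dθ² = (476.1)²·(+0.0313) = +7094.3 m/s²;  |a| = 7094.3 m/s².

7090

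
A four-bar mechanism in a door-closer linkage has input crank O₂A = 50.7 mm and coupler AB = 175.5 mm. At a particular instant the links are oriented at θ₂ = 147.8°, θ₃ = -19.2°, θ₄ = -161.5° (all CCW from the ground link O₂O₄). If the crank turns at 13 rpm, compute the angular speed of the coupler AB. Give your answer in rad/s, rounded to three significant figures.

0.498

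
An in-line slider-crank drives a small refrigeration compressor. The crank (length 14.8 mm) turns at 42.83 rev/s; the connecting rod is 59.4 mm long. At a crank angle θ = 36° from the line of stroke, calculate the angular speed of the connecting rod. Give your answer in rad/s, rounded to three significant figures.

54.8

ω = 269.1 rad/s (converted from 42.83 rev/s).
The rod makes angle φ with the slider axis where L sinφ = r sinθ; differentiating, L cosφ·φ̇ = r ω cosθ.
L cosφ = √(L² − r² sin²θ) = 0.05876 m.
|ω_rod| = r ω |cosθ| / √(L² − r² sin²θ) = 0.0148·269.1·0.80902/0.05876 = 54.836 rad/s.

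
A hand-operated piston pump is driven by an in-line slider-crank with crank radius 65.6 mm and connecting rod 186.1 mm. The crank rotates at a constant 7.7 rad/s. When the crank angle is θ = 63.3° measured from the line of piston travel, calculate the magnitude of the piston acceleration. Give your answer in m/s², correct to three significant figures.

0.918

ω = 7.7 rad/s
x(θ) = r cosθ + √(L² − r² sin²θ); with ω constant, a = ω²·d²x/dθ².
d²x/dθ² = −r cosθ − r²(cos2θ)/√u − r⁴ sin²2θ/(4u^{3/2}),  u = L² − r² sin²θ = 0.0311986 m².
Substituting r = 0.0656 m, L = 0.1861 m, θ = 63.3°: d²x/dθ² = -0.015491 m.
a = ω²·d²x/dθ² = (7.7)²·(-0.015491) = -0.91844 m/s²;  |a| = 0.91844 m/s².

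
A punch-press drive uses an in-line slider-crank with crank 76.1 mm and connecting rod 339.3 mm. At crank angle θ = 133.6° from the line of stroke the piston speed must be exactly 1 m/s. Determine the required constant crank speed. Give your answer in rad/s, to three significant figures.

For an in-line slider-crank, |v_piston| = rω|sinθ|·[1 + r cosθ/√(L² − r² sin²θ)].
With r = 0.0761 m, L = 0.3393 m, θ = 133.6°: the bracketed kinematic factor |dx/dθ| = 0.046471 m.
ω = v/|dx/dθ| = 1/0.046471 = 21.519 rad/s.

21.5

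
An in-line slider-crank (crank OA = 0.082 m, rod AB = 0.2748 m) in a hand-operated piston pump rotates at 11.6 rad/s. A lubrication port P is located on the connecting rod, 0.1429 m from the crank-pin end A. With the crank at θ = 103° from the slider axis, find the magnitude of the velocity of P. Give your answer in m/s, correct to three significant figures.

0.899

ω = 11.6 rad/s.  Crank-pin speed |V_A| = rω = 0.9512 m/s, perpendicular to OA.
Rod angle: sinφ = −(r/L) sinθ ⇒ φ = -16.903°; ω_rod = −rω cosθ/√(L²−r²sin²θ) = +0.81381 rad/s.
V_P = V_A + ω_rod × AP, with AP = 0.1429 m along the rod.
Components: V_Px = −rω sinθ − a·ω_rod·sinφ = -0.89301 m/s;  V_Py = rω cosθ + a·ω_rod·cosφ = -0.1027 m/s.
|V_P| = √(V_Px² + V_Py²) = 0.89889 m/s.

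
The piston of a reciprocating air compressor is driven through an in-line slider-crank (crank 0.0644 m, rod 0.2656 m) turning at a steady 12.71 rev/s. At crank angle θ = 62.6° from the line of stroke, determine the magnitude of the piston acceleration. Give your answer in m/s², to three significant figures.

ω = 2π·12.7 = 79.86 rad/s
x(θ) = r cosθ + √(L² − r² sin²θ); with ω constant, a = ω²·d²x/dθ².
d²x/dθ² = −r cosθ − r²(cos2θ)/√u − r⁴ sin²2θ/(4u^{3/2}),  u = L² − r² sin²θ = 0.0672743 m².
Substituting r = 0.0644 m, L = 0.2656 m, θ = 62.6°: d²x/dθ² = -0.020584 m.
a = ω²·d²x/dθ² = (79.86)²·(-0.020584) = -131.28 m/s²;  |a| = 131.28 m/s².

131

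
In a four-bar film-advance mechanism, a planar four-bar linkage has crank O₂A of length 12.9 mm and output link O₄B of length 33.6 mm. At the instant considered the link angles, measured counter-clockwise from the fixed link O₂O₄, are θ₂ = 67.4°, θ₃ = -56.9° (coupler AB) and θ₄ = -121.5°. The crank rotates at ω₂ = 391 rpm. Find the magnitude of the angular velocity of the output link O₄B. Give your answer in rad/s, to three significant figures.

ω₂ = 40.95 rad/s (from 391 rpm).
Differentiating the loop-closure r₂e^{iθ₂}+r₃e^{iθ₃}=r₁+r₄e^{iθ₄} gives r₂ω₂e^{iθ₂}+r₃ω₃e^{iθ₃}=r₄ω₄e^{iθ₄}.
Eliminating the other unknown: ω₄ = r₂ω₂ sin(θ₂−θ₃) / [r₄ sin(θ₄−θ₃)].
Numerator sine = +0.82610; denominator sine = -0.90334.
Result = 0.0129·40.95·(+0.82610) / (0.0336·(-0.90334)) = -14.376 rad/s; magnitude 14.376 rad/s.

14.4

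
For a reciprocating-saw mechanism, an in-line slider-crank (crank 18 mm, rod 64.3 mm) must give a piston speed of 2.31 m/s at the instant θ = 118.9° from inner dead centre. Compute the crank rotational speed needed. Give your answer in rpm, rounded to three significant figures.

For an in-line slider-crank, |v_piston| = rω|sinθ|·[1 + r cosθ/√(L² − r² sin²θ)].
With r = 0.018 m, L = 0.0643 m, θ = 118.9°: the bracketed kinematic factor |dx/dθ| = 0.013559 m.
ω = v/|dx/dθ| = 2.31/0.013559 = 170.36 rad/s.
N = 60ω/(2π) = 1626.8 rpm.

1630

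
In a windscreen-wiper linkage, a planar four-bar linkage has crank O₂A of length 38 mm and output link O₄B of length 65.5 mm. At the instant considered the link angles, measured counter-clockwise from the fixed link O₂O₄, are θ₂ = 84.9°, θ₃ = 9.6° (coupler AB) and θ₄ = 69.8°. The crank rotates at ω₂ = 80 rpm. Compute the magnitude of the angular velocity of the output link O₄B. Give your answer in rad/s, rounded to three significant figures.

ω₂ = 8.378 rad/s (from 80 rpm).
Differentiating the loop-closure r₂e^{iθ₂}+r₃e^{iθ₃}=r₁+r₄e^{iθ₄} gives r₂ω₂e^{iθ₂}+r₃ω₃e^{iθ₃}=r₄ω₄e^{iθ₄}.
Eliminating the other unknown: ω₄ = r₂ω₂ sin(θ₂−θ₃) / [r₄ sin(θ₄−θ₃)].
Numerator sine = +0.96727; denominator sine = +0.86777.
Result = 0.038·8.378·(+0.96727) / (0.0655·(+0.86777)) = +5.4176 rad/s; magnitude 5.4176 rad/s.

5.42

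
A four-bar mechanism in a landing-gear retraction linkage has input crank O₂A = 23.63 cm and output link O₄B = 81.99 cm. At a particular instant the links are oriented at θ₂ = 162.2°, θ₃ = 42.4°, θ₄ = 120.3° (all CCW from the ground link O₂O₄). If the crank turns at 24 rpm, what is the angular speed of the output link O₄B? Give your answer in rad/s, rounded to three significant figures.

ω₂ = 2.513 rad/s (from 24 rpm).
Differentiating the loop-closure r₂e^{iθ₂}+r₃e^{iθ₃}=r₁+r₄e^{iθ₄} gives r₂ω₂e^{iθ₂}+r₃ω₃e^{iθ₃}=r₄ω₄e^{iθ₄}.
Eliminating the other unknown: ω₄ = r₂ω₂ sin(θ₂−θ₃) / [r₄ sin(θ₄−θ₃)].
Numerator sine = +0.86777; denominator sine = +0.97778.
Result = 0.2363·2.513·(+0.86777) / (0.8199·(+0.97778)) = +0.64284 rad/s; magnitude 0.64284 rad/s.

0.643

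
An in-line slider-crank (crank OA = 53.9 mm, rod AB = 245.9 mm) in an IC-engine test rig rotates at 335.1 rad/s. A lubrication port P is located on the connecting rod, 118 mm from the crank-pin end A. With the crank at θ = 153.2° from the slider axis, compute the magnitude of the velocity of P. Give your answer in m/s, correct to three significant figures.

ω = 335.1 rad/s.  Crank-pin speed |V_A| = rω = 18.062 m/s, perpendicular to OA.
Rod angle: sinφ = −(r/L) sinθ ⇒ φ = -5.672°; ω_rod = −rω cosθ/√(L²−r²sin²θ) = +65.885 rad/s.
V_P = V_A + ω_rod × AP, with AP = 0.118 m along the rod.
Components: V_Px = −rω sinθ − a·ω_rod·sinφ = -7.3754 m/s;  V_Py = rω cosθ + a·ω_rod·cosφ = -8.3854 m/s.
|V_P| = √(V_Px² + V_Py²) = 11.167 m/s.

11.2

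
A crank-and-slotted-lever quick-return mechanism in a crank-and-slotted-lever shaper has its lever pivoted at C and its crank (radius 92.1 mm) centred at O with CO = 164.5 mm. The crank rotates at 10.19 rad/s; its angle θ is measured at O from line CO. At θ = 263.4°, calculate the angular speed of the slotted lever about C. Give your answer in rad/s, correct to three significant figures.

2.14

ω = 10.19 rad/s
Crank pin A relative to C: A = (d + r cosθ, r sinθ); lever angle φ = atan2(r sinθ, d + r cosθ).
Differentiating tanφ: φ̇ = rω(d cosθ + r)/(d² + r² + 2dr cosθ).
d² + r² + 2dr cosθ = |CA|² = 0.03206 m²;  d cosθ + r = +0.073193 m.
|ω_lever| = |0.0921·10.19·+0.073193| / 0.03206 = 2.1426 rad/s.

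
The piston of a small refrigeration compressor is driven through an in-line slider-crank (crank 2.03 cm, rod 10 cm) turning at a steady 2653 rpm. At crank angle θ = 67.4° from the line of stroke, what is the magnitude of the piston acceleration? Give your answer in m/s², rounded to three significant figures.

ω = 2π·2653/60 = 277.8 rad/s
x(θ) = r cosθ + √(L² − r² sin²θ); with ω constant, a = ω²·d²x/dθ².
d²x/dθ² = −r cosθ − r²(cos2θ)/√u − r⁴ sin²2θ/(4u^{3/2}),  u = L² − r² sin²θ = 0.00964877 m².
Substituting r = 0.0203 m, L = 0.1 m, θ = 67.4°: d²x/dθ² = -0.0048676 m.
a = ω²·d²x/dθ² = (277.8)²·(-0.0048676) = -375.71 m/s²;  |a| = 375.71 m/s².

376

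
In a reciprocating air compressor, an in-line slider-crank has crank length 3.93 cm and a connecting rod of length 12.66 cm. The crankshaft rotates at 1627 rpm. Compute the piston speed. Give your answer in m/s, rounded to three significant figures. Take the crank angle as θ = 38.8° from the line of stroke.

5.23

ω = 2π·1627/60 = 170.4 rad/s
For an in-line slider-crank, x = r cosθ + √(L² − r² sin²θ), so v = −rω sinθ·[1 + r cosθ/√(L² − r² sin²θ)].
With r = 0.0393 m, L = 0.1266 m, θ = 38.8°: √(L² − r² sin²θ) = 0.12418 m.
v = −0.0393·170.4·0.62660·[1 + 0.0393·0.77934/0.12418] = -5.2305 m/s.
|v| = 5.2305 m/s.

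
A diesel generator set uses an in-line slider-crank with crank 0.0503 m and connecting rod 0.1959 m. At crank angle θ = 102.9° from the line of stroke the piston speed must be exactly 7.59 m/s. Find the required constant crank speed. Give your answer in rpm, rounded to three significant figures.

1570

For an in-line slider-crank, |v_piston| = rω|sinθ|·[1 + r cosθ/√(L² − r² sin²θ)].
With r = 0.0503 m, L = 0.1959 m, θ = 102.9°: the bracketed kinematic factor |dx/dθ| = 0.046128 m.
ω = v/|dx/dθ| = 7.59/0.046128 = 164.54 rad/s.
N = 60ω/(2π) = 1571.3 rpm.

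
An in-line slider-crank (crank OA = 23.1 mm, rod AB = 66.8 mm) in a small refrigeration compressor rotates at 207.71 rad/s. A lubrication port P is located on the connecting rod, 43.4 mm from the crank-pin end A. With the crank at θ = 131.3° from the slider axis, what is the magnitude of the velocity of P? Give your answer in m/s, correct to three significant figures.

ω = 207.7 rad/s.  Crank-pin speed |V_A| = rω = 4.7981 m/s, perpendicular to OA.
Rod angle: sinφ = −(r/L) sinθ ⇒ φ = -15.058°; ω_rod = −rω cosθ/√(L²−r²sin²θ) = +49.092 rad/s.
V_P = V_A + ω_rod × AP, with AP = 0.0434 m along the rod.
Components: V_Px = −rω sinθ − a·ω_rod·sinφ = -3.0511 m/s;  V_Py = rω cosθ + a·ω_rod·cosφ = -1.1093 m/s.
|V_P| = √(V_Px² + V_Py²) = 3.2465 m/s.

3.25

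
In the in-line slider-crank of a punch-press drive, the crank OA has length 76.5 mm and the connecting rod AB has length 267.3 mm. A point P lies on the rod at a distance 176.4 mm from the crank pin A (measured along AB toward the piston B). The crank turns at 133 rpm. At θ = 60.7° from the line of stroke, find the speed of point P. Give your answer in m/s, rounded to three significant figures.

ω = 13.93 rad/s.  Crank-pin speed |V_A| = rω = 1.0655 m/s, perpendicular to OA.
Rod angle: sinφ = −(r/L) sinθ ⇒ φ = -14.453°; ω_rod = −rω cosθ/√(L²−r²sin²θ) = -2.0145 rad/s.
V_P = V_A + ω_rod × AP, with AP = 0.1764 m along the rod.
Components: V_Px = −rω sinθ − a·ω_rod·sinφ = -1.0179 m/s;  V_Py = rω cosθ + a·ω_rod·cosφ = +0.17732 m/s.
|V_P| = √(V_Px² + V_Py²) = 1.0332 m/s.

1.03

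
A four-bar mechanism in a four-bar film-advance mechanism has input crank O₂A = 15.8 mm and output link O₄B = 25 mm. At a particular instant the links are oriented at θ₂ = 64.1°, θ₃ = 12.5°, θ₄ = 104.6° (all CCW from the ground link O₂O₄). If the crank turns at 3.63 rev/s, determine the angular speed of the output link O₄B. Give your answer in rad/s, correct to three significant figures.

ω₂ = 22.81 rad/s (from 3.63 rev/s).
Differentiating the loop-closure r₂e^{iθ₂}+r₃e^{iθ₃}=r₁+r₄e^{iθ₄} gives r₂ω₂e^{iθ₂}+r₃ω₃e^{iθ₃}=r₄ω₄e^{iθ₄}.
Eliminating the other unknown: ω₄ = r₂ω₂ sin(θ₂−θ₃) / [r₄ sin(θ₄−θ₃)].
Numerator sine = +0.78369; denominator sine = +0.99933.
Result = 0.0158·22.81·(+0.78369) / (0.025·(+0.99933)) = +11.304 rad/s; magnitude 11.304 rad/s.

11.3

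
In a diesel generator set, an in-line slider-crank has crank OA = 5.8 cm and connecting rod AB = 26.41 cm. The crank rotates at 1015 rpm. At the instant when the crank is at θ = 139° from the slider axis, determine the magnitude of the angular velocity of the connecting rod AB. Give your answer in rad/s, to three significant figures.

ω = 106.3 rad/s (converted from 1015 rpm).
The rod makes angle φ with the slider axis where L sinφ = r sinθ; differentiating, L cosφ·φ̇ = r ω cosθ.
L cosφ = √(L² − r² sin²θ) = 0.26134 m.
|ω_rod| = r ω |cosθ| / √(L² − r² sin²θ) = 0.058·106.3·0.75471/0.26134 = 17.803 rad/s.

17.8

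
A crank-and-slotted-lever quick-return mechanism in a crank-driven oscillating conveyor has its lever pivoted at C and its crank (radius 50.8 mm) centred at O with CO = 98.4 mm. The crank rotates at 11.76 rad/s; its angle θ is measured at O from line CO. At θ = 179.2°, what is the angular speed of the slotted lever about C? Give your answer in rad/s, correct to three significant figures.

ω = 11.76 rad/s
Crank pin A relative to C: A = (d + r cosθ, r sinθ); lever angle φ = atan2(r sinθ, d + r cosθ).
Differentiating tanφ: φ̇ = rω(d cosθ + r)/(d² + r² + 2dr cosθ).
d² + r² + 2dr cosθ = |CA|² = 0.00226673 m²;  d cosθ + r = -0.04759 m.
|ω_lever| = |0.0508·11.76·-0.04759| / 0.00226673 = 12.543 rad/s.

12.5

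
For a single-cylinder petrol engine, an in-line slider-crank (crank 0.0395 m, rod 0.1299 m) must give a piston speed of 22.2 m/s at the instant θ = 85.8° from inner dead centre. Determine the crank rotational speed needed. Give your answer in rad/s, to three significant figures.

For an in-line slider-crank, |v_piston| = rω|sinθ|·[1 + r cosθ/√(L² − r² sin²θ)].
With r = 0.0395 m, L = 0.1299 m, θ = 85.8°: the bracketed kinematic factor |dx/dθ| = 0.040315 m.
ω = v/|dx/dθ| = 22.2/0.040315 = 550.67 rad/s.

551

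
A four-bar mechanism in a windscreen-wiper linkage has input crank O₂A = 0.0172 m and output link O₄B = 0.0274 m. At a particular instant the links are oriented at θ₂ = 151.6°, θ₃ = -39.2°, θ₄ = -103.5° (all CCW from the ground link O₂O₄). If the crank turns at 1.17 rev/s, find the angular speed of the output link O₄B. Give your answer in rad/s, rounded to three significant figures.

0.960

ω₂ = 7.351 rad/s (from 1.17 rev/s).
Differentiating the loop-closure r₂e^{iθ₂}+r₃e^{iθ₃}=r₁+r₄e^{iθ₄} gives r₂ω₂e^{iθ₂}+r₃ω₃e^{iθ₃}=r₄ω₄e^{iθ₄}.
Eliminating the other unknown: ω₄ = r₂ω₂ sin(θ₂−θ₃) / [r₄ sin(θ₄−θ₃)].
Numerator sine = -0.18738; denominator sine = -0.90108.
Result = 0.0172·7.351·(-0.18738) / (0.0274·(-0.90108)) = +0.95964 rad/s; magnitude 0.95964 rad/s.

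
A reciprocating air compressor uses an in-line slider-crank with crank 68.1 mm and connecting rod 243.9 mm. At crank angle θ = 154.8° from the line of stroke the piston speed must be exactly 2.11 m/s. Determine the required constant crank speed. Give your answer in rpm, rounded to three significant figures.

932

For an in-line slider-crank, |v_piston| = rω|sinθ|·[1 + r cosθ/√(L² − r² sin²θ)].
With r = 0.0681 m, L = 0.2439 m, θ = 154.8°: the bracketed kinematic factor |dx/dθ| = 0.021618 m.
ω = v/|dx/dθ| = 2.11/0.021618 = 97.605 rad/s.
N = 60ω/(2π) = 932.06 rpm.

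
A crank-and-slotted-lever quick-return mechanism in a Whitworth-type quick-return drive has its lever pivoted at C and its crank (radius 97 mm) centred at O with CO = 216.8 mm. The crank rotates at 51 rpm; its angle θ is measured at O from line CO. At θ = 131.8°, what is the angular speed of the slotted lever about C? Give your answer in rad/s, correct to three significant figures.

0.867

ω = 5.341 rad/s (from 51 rpm).
Crank pin A relative to C: A = (d + r cosθ, r sinθ); lever angle φ = atan2(r sinθ, d + r cosθ).
Differentiating tanφ: φ̇ = rω(d cosθ + r)/(d² + r² + 2dr cosθ).
d² + r² + 2dr cosθ = |CA|² = 0.0283774 m²;  d cosθ + r = -0.047504 m.
|ω_lever| = |0.097·5.341·-0.047504| / 0.0283774 = 0.86722 rad/s.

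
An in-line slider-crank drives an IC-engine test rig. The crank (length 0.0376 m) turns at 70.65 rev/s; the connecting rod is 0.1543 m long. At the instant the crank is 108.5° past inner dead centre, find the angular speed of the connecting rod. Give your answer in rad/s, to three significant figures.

ω = 443.9 rad/s (converted from 70.65 rev/s).
The rod makes angle φ with the slider axis where L sinφ = r sinθ; differentiating, L cosφ·φ̇ = r ω cosθ.
L cosφ = √(L² − r² sin²θ) = 0.15012 m.
|ω_rod| = r ω |cosθ| / √(L² − r² sin²θ) = 0.0376·443.9·0.31730/0.15012 = 35.278 rad/s.

35.3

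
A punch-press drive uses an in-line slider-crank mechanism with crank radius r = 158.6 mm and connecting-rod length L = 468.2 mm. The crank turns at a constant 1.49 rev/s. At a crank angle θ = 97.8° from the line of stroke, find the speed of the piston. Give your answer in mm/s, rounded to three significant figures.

1400

ω = 2π·1.49 = 9.362 rad/s
For an in-line slider-crank, x = r cosθ + √(L² − r² sin²θ), so v = −rω sinθ·[1 + r cosθ/√(L² − r² sin²θ)].
With r = 0.1586 m, L = 0.4682 m, θ = 97.8°: √(L² − r² sin²θ) = 0.44104 m.
v = −0.1586·9.362·0.99075·[1 + 0.1586·-0.13572/0.44104] = -1.3993 m/s.
|v| = 1.3993 m/s = 1399.3 mm/s.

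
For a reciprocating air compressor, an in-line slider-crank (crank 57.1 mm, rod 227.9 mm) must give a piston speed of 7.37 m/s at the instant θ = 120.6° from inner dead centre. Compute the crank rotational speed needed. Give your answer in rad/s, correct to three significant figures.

For an in-line slider-crank, |v_piston| = rω|sinθ|·[1 + r cosθ/√(L² − r² sin²θ)].
With r = 0.0571 m, L = 0.2279 m, θ = 120.6°: the bracketed kinematic factor |dx/dθ| = 0.042729 m.
ω = v/|dx/dθ| = 7.37/0.042729 = 172.48 rad/s.

172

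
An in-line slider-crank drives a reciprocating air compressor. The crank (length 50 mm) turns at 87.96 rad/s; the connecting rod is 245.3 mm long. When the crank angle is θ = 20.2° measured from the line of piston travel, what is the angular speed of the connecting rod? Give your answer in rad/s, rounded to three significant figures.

16.9

ω = 87.96 rad/s
The rod makes angle φ with the slider axis where L sinφ = r sinθ; differentiating, L cosφ·φ̇ = r ω cosθ.
L cosφ = √(L² − r² sin²θ) = 0.24469 m.
|ω_rod| = r ω |cosθ| / √(L² − r² sin²θ) = 0.05·87.96·0.93849/0.24469 = 16.868 rad/s.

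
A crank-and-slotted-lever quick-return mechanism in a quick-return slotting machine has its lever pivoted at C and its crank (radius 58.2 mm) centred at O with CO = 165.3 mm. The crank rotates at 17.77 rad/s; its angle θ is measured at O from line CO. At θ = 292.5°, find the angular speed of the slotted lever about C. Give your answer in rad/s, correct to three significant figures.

3.30

ω = 17.77 rad/s
Crank pin A relative to C: A = (d + r cosθ, r sinθ); lever angle φ = atan2(r sinθ, d + r cosθ).
Differentiating tanφ: φ̇ = rω(d cosθ + r)/(d² + r² + 2dr cosθ).
d² + r² + 2dr cosθ = |CA|² = 0.0380745 m²;  d cosθ + r = +0.12146 m.
|ω_lever| = |0.0582·17.77·+0.12146| / 0.0380745 = 3.2991 rad/s.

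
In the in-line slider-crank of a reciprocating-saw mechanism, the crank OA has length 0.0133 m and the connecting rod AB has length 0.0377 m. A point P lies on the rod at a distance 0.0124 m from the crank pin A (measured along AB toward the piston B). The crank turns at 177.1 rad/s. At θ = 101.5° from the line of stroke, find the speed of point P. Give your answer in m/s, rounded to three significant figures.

2.27

ω = 177.1 rad/s.  Crank-pin speed |V_A| = rω = 2.3554 m/s, perpendicular to OA.
Rod angle: sinφ = −(r/L) sinθ ⇒ φ = -20.225°; ω_rod = −rω cosθ/√(L²−r²sin²θ) = +13.275 rad/s.
V_P = V_A + ω_rod × AP, with AP = 0.0124 m along the rod.
Components: V_Px = −rω sinθ − a·ω_rod·sinφ = -2.2512 m/s;  V_Py = rω cosθ + a·ω_rod·cosφ = -0.31514 m/s.
|V_P| = √(V_Px² + V_Py²) = 2.2732 m/s.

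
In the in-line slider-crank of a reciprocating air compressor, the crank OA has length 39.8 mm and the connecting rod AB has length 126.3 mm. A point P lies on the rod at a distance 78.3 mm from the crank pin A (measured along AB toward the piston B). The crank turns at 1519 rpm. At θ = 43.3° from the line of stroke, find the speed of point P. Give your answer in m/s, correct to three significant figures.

5.27

ω = 159.1 rad/s.  Crank-pin speed |V_A| = rω = 6.331 m/s, perpendicular to OA.
Rod angle: sinφ = −(r/L) sinθ ⇒ φ = -12.481°; ω_rod = −rω cosθ/√(L²−r²sin²θ) = -37.364 rad/s.
V_P = V_A + ω_rod × AP, with AP = 0.0783 m along the rod.
Components: V_Px = −rω sinθ − a·ω_rod·sinφ = -4.9742 m/s;  V_Py = rω cosθ + a·ω_rod·cosφ = +1.7511 m/s.
|V_P| = √(V_Px² + V_Py²) = 5.2734 m/s.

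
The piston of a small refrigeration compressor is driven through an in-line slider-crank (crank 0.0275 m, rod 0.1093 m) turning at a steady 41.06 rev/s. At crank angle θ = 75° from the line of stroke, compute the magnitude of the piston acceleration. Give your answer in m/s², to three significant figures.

ω = 2π·41.1 = 258 rad/s
x(θ) = r cosθ + √(L² − r² sin²θ); with ω constant, a = ω²·d²x/dθ².
d²x/dθ² = −r cosθ − r²(cos2θ)/√u − r⁴ sin²2θ/(4u^{3/2}),  u = L² − r² sin²θ = 0.0112409 m².
Substituting r = 0.0275 m, L = 0.1093 m, θ = 75°: d²x/dθ² = -0.00097026 m.
a = ω²·d²x/dθ² = (258)²·(-0.00097026) = -64.578 m/s²;  |a| = 64.578 m/s².

64.6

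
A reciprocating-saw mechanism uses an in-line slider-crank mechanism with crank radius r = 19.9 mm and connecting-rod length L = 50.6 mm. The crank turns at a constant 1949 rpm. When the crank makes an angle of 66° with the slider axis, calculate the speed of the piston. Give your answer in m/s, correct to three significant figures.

4.35

ω = 2π·1949/60 = 204.1 rad/s
For an in-line slider-crank, x = r cosθ + √(L² − r² sin²θ), so v = −rω sinθ·[1 + r cosθ/√(L² − r² sin²θ)].
With r = 0.0199 m, L = 0.0506 m, θ = 66°: √(L² − r² sin²θ) = 0.047221 m.
v = −0.0199·204.1·0.91355·[1 + 0.0199·0.40674/0.047221] = -4.3464 m/s.
|v| = 4.3464 m/s.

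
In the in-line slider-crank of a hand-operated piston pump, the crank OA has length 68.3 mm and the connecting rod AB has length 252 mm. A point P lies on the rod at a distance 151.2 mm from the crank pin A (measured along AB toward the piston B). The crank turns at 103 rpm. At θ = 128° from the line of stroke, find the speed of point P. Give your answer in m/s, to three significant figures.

ω = 10.79 rad/s.  Crank-pin speed |V_A| = rω = 0.73669 m/s, perpendicular to OA.
Rod angle: sinφ = −(r/L) sinθ ⇒ φ = -12.332°; ω_rod = −rω cosθ/√(L²−r²sin²θ) = +1.8423 rad/s.
V_P = V_A + ω_rod × AP, with AP = 0.1512 m along the rod.
Components: V_Px = −rω sinθ − a·ω_rod·sinφ = -0.52103 m/s;  V_Py = rω cosθ + a·ω_rod·cosφ = -0.18142 m/s.
|V_P| = √(V_Px² + V_Py²) = 0.55171 m/s.

0.552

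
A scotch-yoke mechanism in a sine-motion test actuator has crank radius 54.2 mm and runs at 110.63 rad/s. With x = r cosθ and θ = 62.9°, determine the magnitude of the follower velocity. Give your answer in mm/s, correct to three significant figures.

5340

ω = 110.6 rad/s
x = r cosθ ⇒ ẋ = −rω sinθ.
|v| = rω|sinθ| = 0.0542·110.6·|sin 62.9°| = 5.3378 m/s = 5337.8 mm/s.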